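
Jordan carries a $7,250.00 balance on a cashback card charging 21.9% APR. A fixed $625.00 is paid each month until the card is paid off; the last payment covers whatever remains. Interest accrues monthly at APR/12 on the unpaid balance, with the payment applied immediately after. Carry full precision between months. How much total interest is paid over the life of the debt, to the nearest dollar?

$971

Monthly rate r = 21.9%/12 = 1.825% = 0.01825.
Payoff takes n = ⌈−ln(1 − rB₀/P)/ln(1+r)⌉ = ⌈13.153⌉ = 14 payments; the last is $96.30.
Total paid = 13·$625.00 + $96.30 = $8,221.30.
Total interest = total paid − principal = $8,221.30 − $7,250.00 = $971.30.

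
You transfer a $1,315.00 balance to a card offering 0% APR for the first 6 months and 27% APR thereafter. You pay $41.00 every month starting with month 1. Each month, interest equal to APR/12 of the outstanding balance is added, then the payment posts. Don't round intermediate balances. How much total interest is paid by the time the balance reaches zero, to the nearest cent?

$558.98

Promo months 1–6 at r₀ = 0%/12 = 0; months 7+ at r₁ = 27%/12 = 0.0225.
After month 6 (no interest yet): B = $1,315.00 − 6·$41.00 = $1,069.00.
Then at r₁ with $41.00/mo: n₂ = −ln(1 − r₁·B/P)/ln(1+r₁) ≈ 39.70 → 40 more payments.
Total paid = 45·$41.00 + $28.98 = $1,873.98; interest = $1,873.98 − $1,315.00 = $558.98.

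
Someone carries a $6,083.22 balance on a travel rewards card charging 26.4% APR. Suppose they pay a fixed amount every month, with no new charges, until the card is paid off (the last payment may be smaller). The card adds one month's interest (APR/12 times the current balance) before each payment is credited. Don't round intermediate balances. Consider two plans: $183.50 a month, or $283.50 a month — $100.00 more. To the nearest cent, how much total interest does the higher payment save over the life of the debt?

Monthly rate r = 26.4%/12 = 2.2% = 0.022.
At $183.50/mo: n = ⌈−ln(1 − rB₀/P)/ln(1+r)⌉ = 61 payments (last $9.72); total interest = total paid − $6,083.22 = $4,936.50.
At $283.50/mo: 30 payments (last $101.04); total interest $2,239.32.
Interest saved = $4,936.50 − $2,239.32 = $2,697.18.

$2,697.18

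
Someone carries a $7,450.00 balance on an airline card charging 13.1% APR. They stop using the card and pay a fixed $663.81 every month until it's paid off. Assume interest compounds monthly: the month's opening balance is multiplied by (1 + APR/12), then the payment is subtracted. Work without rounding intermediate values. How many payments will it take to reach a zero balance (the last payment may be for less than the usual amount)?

Monthly rate r = 13.1%/12 = 1.09167% = 0.0109167.
Recurrence: B ← B·(1+r) − $663.81.
Month 1: interest $81.33; balance after payment $6,867.52.
Month 2: interest $74.97; balance after payment $6,278.68.
Closed form: n = −ln(1 − rB₀/P)/ln(1+r) = −ln(0.87748)/ln(1.01092) ≈ 12.038, so the balance reaches zero during payment 13.

13 payments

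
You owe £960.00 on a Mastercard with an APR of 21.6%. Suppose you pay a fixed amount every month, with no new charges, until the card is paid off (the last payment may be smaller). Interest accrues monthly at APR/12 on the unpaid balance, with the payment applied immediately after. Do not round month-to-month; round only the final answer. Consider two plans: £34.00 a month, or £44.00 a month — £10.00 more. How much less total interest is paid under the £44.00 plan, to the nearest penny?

Monthly rate r = 21.6%/12 = 1.8% = 0.018.
At £34.00/mo: n = ⌈−ln(1 − rB₀/P)/ln(1+r)⌉ = 40 payments (last £26.73); total interest = total paid − £960.00 = £392.73.
At £44.00/mo: 28 payments (last £42.19); total interest £270.19.
Interest saved = £392.73 − £270.19 = £122.54.

£122.54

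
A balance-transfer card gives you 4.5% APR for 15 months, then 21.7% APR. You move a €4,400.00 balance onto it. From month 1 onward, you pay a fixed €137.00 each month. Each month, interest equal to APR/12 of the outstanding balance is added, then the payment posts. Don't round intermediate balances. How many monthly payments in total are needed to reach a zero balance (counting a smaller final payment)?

38 payments

Promo months 1–15 at r₀ = 4.5%/12 = 0.00375; months 16+ at r₁ = 21.7%/12 = 0.0180833.
After month 15: iterate B ← B·(1+r₀) − €137.00 for 15 months → €2,544.27.
Then at r₁ with €137.00/mo: n₂ = −ln(1 − r₁·B/P)/ln(1+r₁) ≈ 22.83 → 23 more payments.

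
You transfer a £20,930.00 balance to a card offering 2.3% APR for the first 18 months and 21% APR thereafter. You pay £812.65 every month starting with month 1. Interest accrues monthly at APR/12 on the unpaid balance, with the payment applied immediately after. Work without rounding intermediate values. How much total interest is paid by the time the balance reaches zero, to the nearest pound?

Promo months 1–18 at r₀ = 2.3%/12 = 0.00191667; months 19+ at r₁ = 21%/12 = 0.0175.
After month 18: iterate B ← B·(1+r₀) − £812.65 for 18 months → £6,795.51.
Then at r₁ with £812.65/mo: n₂ = −ln(1 − r₁·B/P)/ln(1+r₁) ≈ 9.12 → 10 more payments.
Total paid = 27·£812.65 + £98.27 = £22,039.82; interest = £22,039.82 − £20,930.00 = £1,109.82.

£1,110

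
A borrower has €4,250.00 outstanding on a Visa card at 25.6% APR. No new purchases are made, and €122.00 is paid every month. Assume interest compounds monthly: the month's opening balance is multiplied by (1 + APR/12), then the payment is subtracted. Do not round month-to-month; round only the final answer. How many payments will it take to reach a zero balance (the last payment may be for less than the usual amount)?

65 payments

Monthly rate r = 25.6%/12 = 2.13333% = 0.0213333.
Recurrence: B ← B·(1+r) − €122.00.
Month 1: interest €90.67; balance after payment €4,218.67.
Month 2: interest €90.00; balance after payment €4,186.66.
Closed form: n = −ln(1 − rB₀/P)/ln(1+r) = −ln(0.25683)/ln(1.02133) ≈ 64.396, so the balance reaches zero during payment 65.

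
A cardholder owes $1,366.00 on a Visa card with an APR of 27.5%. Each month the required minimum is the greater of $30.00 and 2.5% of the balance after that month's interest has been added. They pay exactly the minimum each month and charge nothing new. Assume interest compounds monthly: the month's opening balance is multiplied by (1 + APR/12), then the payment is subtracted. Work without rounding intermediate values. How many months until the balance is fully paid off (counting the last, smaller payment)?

158 months

Monthly rate r = 27.5%/12 = 2.29167% = 0.0229167.
While 2.5% of the post-interest balance exceeds $30.00, each month B ← (B·(1+r))·(1 − 0.025), i.e. B shrinks by the factor (1+r)·0.975 = 0.99734.
This holds for months 1–58. Entering month 59 the balance is $1,170.72; 2.5% of the post-interest balance is now below $30.00, so the flat $30.00 minimum applies from here.
From month 59 a fixed $30.00 at rate r clears $1,170.72 in 100 more payments. Total: 58 + 100 = 158 months.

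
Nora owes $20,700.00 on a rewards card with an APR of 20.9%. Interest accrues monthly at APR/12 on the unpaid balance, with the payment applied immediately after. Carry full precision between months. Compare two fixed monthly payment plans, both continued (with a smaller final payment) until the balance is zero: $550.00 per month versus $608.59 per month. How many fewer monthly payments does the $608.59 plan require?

Monthly rate r = 20.9%/12 = 1.74167% = 0.0174167.
At $550.00/mo: n = ⌈−ln(1 − rB₀/P)/ln(1+r)⌉ = 62 payments (last $395.63); total interest = total paid − $20,700.00 = $13,245.63.
At $608.59/mo: 52 payments (last $594.04); total interest $10,932.13.
Payments saved = 62 − 52 = 10.

10 fewer payments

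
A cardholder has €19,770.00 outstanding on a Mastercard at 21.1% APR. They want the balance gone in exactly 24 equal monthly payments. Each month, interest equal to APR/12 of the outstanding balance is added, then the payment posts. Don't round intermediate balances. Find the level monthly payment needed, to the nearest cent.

Monthly rate r = 21.1%/12 = 1.75833% = 0.0175833.
Level-payment amortization: P = B₀·r / (1 − (1+r)^(−n)) = 19770.00·0.0175833 / (1 − 1.01758^(−24)).
Denominator 1 − (1+r)^(−24) = 0.341856865.
P = 347.623 / 0.341856865 ≈ 1016.87.

€1,016.87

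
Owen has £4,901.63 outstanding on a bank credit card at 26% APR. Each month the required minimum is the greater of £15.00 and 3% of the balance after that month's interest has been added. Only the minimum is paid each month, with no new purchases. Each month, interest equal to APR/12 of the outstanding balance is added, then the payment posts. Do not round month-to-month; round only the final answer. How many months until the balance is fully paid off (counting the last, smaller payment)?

Monthly rate r = 26%/12 = 2.16667% = 0.0216667.
While 3% of the post-interest balance exceeds £15.00, each month B ← (B·(1+r))·(1 − 0.03), i.e. B shrinks by the factor (1+r)·0.97 = 0.99102.
This holds for months 1–256. Entering month 257 the balance is £486.48; 3% of the post-interest balance is now below £15.00, so the flat £15.00 minimum applies from here.
From month 257 a fixed £15.00 at rate r clears £486.48 in 57 more payments. Total: 256 + 57 = 313 months.

313 months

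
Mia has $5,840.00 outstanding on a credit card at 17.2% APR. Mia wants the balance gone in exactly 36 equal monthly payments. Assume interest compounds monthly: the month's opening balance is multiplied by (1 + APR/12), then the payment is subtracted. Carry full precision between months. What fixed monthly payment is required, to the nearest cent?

Monthly rate r = 17.2%/12 = 1.43333% = 0.0143333.
Level-payment amortization: P = B₀·r / (1 − (1+r)^(−n)) = 5840.00·0.0143333 / (1 − 1.01433^(−36)).
Denominator 1 − (1+r)^(−36) = 0.400906117.
P = 83.7067 / 0.400906117 ≈ 208.79.

$208.79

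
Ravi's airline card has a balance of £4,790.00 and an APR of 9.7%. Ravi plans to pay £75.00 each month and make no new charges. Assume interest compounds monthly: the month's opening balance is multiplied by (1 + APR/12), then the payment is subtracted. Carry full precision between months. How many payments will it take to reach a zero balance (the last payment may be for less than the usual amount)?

91 payments

Monthly rate r = 9.7%/12 = 0.808333% = 0.00808333.
Recurrence: B ← B·(1+r) − £75.00.
Month 1: interest £38.72; balance after payment £4,753.72.
Month 2: interest £38.43; balance after payment £4,717.15.
Closed form: n = −ln(1 − rB₀/P)/ln(1+r) = −ln(0.48374)/ln(1.00808) ≈ 90.202, so the balance reaches zero during payment 91.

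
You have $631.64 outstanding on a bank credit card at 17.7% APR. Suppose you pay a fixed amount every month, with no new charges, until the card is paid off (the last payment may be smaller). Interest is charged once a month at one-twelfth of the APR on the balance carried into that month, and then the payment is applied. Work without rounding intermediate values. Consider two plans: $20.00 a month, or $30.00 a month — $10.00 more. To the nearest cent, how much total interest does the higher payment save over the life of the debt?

Monthly rate r = 17.7%/12 = 1.475% = 0.01475.
At $20.00/mo: n = ⌈−ln(1 − rB₀/P)/ln(1+r)⌉ = 43 payments (last $16.51); total interest = total paid − $631.64 = $224.87.
At $30.00/mo: 26 payments (last $11.96); total interest $130.32.
Interest saved = $224.87 − $130.32 = $94.55.

$94.55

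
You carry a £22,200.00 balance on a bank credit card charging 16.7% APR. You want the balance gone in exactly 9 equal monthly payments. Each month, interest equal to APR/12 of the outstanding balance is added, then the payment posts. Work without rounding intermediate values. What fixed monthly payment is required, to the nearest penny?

£2,641.47

Monthly rate r = 16.7%/12 = 1.39167% = 0.0139167.
Level-payment amortization: P = B₀·r / (1 − (1+r)^(−n)) = 22200.00·0.0139167 / (1 − 1.01392^(−9)).
Denominator 1 − (1+r)^(−9) = 0.116961494.
P = 308.95 / 0.116961494 ≈ 2641.47.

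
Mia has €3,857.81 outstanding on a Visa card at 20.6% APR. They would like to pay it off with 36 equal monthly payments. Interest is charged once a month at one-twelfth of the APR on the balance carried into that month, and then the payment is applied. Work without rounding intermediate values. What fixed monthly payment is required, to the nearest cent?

€144.55

Monthly rate r = 20.6%/12 = 1.71667% = 0.0171667.
Level-payment amortization: P = B₀·r / (1 − (1+r)^(−n)) = 3857.81·0.0171667 / (1 − 1.01717^(−36)).
Denominator 1 − (1+r)^(−36) = 0.458144239.
P = 66.2257 / 0.458144239 ≈ 144.55.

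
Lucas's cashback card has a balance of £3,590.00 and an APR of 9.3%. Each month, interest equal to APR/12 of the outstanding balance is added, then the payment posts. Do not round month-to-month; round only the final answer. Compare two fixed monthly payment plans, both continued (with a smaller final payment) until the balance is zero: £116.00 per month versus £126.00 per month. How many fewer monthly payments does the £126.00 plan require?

Monthly rate r = 9.3%/12 = 0.775% = 0.00775.
At £116.00/mo: n = ⌈−ln(1 − rB₀/P)/ln(1+r)⌉ = 36 payments (last £60.73); total interest = total paid − £3,590.00 = £530.73.
At £126.00/mo: 33 payments (last £40.27); total interest £482.27.
Payments saved = 36 − 33 = 3.

3 fewer payments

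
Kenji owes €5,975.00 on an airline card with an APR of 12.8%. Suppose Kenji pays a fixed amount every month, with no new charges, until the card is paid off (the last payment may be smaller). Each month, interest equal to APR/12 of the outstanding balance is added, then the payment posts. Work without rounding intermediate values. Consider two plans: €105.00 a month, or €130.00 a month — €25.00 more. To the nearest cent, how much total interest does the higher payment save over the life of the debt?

€985.67

Monthly rate r = 12.8%/12 = 1.06667% = 0.0106667.
At €105.00/mo: n = ⌈−ln(1 − rB₀/P)/ln(1+r)⌉ = 89 payments (last €2.08); total interest = total paid − €5,975.00 = €3,267.08.
At €130.00/mo: 64 payments (last €66.41); total interest €2,281.41.
Interest saved = €3,267.08 − €2,281.41 = €985.67.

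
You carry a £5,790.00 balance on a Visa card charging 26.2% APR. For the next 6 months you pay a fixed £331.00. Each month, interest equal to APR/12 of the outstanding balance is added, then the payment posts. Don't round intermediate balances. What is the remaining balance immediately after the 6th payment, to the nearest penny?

£4,493.51

Monthly rate r = 26.2%/12 = 2.18333% = 0.0218333.
Each month: B ← B·(1+r) − £331.00.
Month 1: interest £126.41; balance after payment £5,585.41.
Month 2: interest £121.95; balance after payment £5,376.36.
Month 3: interest £117.38; balance after payment £5,162.75.
Month 4: interest £112.72; balance after payment £4,944.47.
Month 5: interest £107.95; balance after payment £4,721.42.
Month 6: interest £103.08; balance after payment £4,493.51.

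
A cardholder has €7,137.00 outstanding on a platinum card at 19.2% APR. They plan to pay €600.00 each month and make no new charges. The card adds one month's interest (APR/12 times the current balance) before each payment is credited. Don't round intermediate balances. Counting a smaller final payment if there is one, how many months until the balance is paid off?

Monthly rate r = 19.2%/12 = 1.6% = 0.016.
Recurrence: B ← B·(1+r) − €600.00.
Month 1: interest €114.19; balance after payment €6,651.19.
Month 2: interest €106.42; balance after payment €6,157.61.
Closed form: n = −ln(1 − rB₀/P)/ln(1+r) = −ln(0.80968)/ln(1.016) ≈ 13.300, so the balance reaches zero during payment 14.

14 payments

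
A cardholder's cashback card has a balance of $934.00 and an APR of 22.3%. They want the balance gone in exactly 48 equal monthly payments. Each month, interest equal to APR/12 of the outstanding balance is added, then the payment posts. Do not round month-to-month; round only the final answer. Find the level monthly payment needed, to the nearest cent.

Monthly rate r = 22.3%/12 = 1.85833% = 0.0185833.
Level-payment amortization: P = B₀·r / (1 − (1+r)^(−n)) = 934.00·0.0185833 / (1 − 1.01858^(−48)).
Denominator 1 − (1+r)^(−48) = 0.586795687.
P = 17.3568 / 0.586795687 ≈ 29.58.

$29.58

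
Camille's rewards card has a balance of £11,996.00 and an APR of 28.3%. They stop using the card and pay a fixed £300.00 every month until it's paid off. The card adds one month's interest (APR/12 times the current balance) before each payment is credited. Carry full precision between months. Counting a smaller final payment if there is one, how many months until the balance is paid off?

123 payments

Monthly rate r = 28.3%/12 = 2.35833% = 0.0235833.
Recurrence: B ← B·(1+r) − £300.00.
Month 1: interest £282.91; balance after payment £11,978.91.
Month 2: interest £282.50; balance after payment £11,961.41.
Closed form: n = −ln(1 − rB₀/P)/ln(1+r) = −ln(0.056981)/ln(1.02358) ≈ 122.913, so the balance reaches zero during payment 123.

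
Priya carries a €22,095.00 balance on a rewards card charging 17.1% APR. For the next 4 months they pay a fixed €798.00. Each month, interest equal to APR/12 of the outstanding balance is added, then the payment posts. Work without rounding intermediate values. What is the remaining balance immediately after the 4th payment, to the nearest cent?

€20,120.71

Monthly rate r = 17.1%/12 = 1.425% = 0.01425.
Each month: B ← B·(1+r) − €798.00.
Month 1: interest €314.85; balance after payment €21,611.85.
Month 2: interest €307.97; balance after payment €21,121.82.
Month 3: interest €300.99; balance after payment €20,624.81.
Month 4: interest €293.90; balance after payment €20,120.71.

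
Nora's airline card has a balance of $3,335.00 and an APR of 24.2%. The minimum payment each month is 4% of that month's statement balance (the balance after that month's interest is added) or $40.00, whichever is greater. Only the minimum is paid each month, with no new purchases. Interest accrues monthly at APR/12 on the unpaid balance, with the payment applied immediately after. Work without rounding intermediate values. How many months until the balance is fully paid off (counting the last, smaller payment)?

Monthly rate r = 24.2%/12 = 2.01667% = 0.0201667.
While 4% of the post-interest balance exceeds $40.00, each month B ← (B·(1+r))·(1 − 0.04), i.e. B shrinks by the factor (1+r)·0.96 = 0.97936.
This holds for months 1–59. Entering month 60 the balance is $974.31; 4% of the post-interest balance is now below $40.00, so the flat $40.00 minimum applies from here.
From month 60 a fixed $40.00 at rate r clears $974.31 in 34 more payments. Total: 59 + 34 = 93 months.

93 months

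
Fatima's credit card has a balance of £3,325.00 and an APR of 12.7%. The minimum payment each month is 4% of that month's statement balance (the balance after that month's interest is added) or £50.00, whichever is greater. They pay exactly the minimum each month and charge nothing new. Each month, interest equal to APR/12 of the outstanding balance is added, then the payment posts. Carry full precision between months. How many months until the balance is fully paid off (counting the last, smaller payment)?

Monthly rate r = 12.7%/12 = 1.05833% = 0.0105833.
While 4% of the post-interest balance exceeds £50.00, each month B ← (B·(1+r))·(1 − 0.04), i.e. B shrinks by the factor (1+r)·0.96 = 0.97016.
This holds for months 1–33. Entering month 34 the balance is £1,223.55; 4% of the post-interest balance is now below £50.00, so the flat £50.00 minimum applies from here.
From month 34 a fixed £50.00 at rate r clears £1,223.55 in 29 more payments. Total: 33 + 29 = 62 months.

62 months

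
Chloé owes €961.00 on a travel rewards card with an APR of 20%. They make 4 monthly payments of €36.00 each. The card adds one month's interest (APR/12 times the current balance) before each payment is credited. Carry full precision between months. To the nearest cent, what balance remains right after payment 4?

€879.05

Monthly rate r = 20%/12 = 1.66667% = 0.0166667.
Each month: B ← B·(1+r) − €36.00.
Month 1: interest €16.02; balance after payment €941.02.
Month 2: interest €15.68; balance after payment €920.70.
Month 3: interest €15.35; balance after payment €900.05.
Month 4: interest €15.00; balance after payment €879.05.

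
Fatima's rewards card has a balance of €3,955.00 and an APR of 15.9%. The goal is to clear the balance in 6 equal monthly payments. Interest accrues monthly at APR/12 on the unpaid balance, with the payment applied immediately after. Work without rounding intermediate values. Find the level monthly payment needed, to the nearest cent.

Monthly rate r = 15.9%/12 = 1.325% = 0.01325.
Level-payment amortization: P = B₀·r / (1 − (1+r)^(−n)) = 3955.00·0.01325 / (1 − 1.01325^(−6)).
Denominator 1 − (1+r)^(−6) = 0.0759396717.
P = 52.4037 / 0.0759396717 ≈ 690.07.

€690.07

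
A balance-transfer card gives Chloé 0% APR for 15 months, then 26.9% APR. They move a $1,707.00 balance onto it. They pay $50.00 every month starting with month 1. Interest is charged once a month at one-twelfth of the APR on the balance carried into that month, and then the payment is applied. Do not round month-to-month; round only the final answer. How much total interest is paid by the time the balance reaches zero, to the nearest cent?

Promo months 1–15 at r₀ = 0%/12 = 0; months 16+ at r₁ = 26.9%/12 = 0.0224167.
After month 15 (no interest yet): B = $1,707.00 − 15·$50.00 = $957.00.
Then at r₁ with $50.00/mo: n₂ = −ln(1 − r₁·B/P)/ln(1+r₁) ≈ 25.28 → 26 more payments.
Total paid = 40·$50.00 + $14.17 = $2,014.17; interest = $2,014.17 − $1,707.00 = $307.17.

$307.17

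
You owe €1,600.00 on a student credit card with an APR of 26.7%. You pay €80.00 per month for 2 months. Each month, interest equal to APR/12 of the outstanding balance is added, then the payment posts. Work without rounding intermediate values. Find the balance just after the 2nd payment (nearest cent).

€1,510.21

Monthly rate r = 26.7%/12 = 2.225% = 0.02225.
Each month: B ← B·(1+r) − €80.00.
Month 1: interest €35.60; balance after payment €1,555.60.
Month 2: interest €34.61; balance after payment €1,510.21.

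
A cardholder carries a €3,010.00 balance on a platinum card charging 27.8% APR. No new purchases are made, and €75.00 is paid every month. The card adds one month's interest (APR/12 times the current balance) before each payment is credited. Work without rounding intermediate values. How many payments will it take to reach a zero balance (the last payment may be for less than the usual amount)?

116 months

Monthly rate r = 27.8%/12 = 2.31667% = 0.0231667.
Recurrence: B ← B·(1+r) − €75.00.
Month 1: interest €69.73; balance after payment €3,004.73.
Month 2: interest €69.61; balance after payment €2,999.34.
Closed form: n = −ln(1 − rB₀/P)/ln(1+r) = −ln(0.070244)/ln(1.02317) ≈ 115.961, so the balance reaches zero during payment 116.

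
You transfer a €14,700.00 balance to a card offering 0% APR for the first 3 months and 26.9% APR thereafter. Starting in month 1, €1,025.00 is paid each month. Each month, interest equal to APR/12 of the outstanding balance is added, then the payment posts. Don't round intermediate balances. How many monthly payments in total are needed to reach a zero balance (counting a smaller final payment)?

17 payments

Promo months 1–3 at r₀ = 0%/12 = 0; months 4+ at r₁ = 26.9%/12 = 0.0224167.
After month 3 (no interest yet): B = €14,700.00 − 3·€1,025.00 = €11,625.00.
Then at r₁ with €1,025.00/mo: n₂ = −ln(1 − r₁·B/P)/ln(1+r₁) ≈ 13.23 → 14 more payments.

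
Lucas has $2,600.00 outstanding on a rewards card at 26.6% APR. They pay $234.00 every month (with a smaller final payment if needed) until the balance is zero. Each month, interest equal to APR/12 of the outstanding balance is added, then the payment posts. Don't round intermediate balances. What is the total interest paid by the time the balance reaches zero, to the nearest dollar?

Monthly rate r = 26.6%/12 = 2.21667% = 0.0221667.
Payoff takes n = ⌈−ln(1 − rB₀/P)/ln(1+r)⌉ = ⌈12.897⌉ = 13 payments; the last is $210.08.
Total paid = 12·$234.00 + $210.08 = $3,018.08.
Total interest = total paid − principal = $3,018.08 − $2,600.00 = $418.08.

$418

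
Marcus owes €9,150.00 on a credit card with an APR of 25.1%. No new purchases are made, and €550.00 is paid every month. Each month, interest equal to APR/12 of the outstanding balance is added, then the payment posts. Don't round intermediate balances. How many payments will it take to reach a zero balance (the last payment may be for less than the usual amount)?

Monthly rate r = 25.1%/12 = 2.09167% = 0.0209167.
Recurrence: B ← B·(1+r) − €550.00.
Month 1: interest €191.39; balance after payment €8,791.39.
Month 2: interest €183.89; balance after payment €8,425.27.
Closed form: n = −ln(1 − rB₀/P)/ln(1+r) = −ln(0.65202)/ln(1.02092) ≈ 20.660, so the balance reaches zero during payment 21.

21 months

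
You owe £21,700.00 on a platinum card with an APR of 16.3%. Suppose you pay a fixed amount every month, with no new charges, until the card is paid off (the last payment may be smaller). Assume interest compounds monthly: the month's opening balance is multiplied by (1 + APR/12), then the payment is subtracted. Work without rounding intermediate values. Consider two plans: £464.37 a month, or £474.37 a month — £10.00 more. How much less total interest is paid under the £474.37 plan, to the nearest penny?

£519.19

Monthly rate r = 16.3%/12 = 1.35833% = 0.0135833.
At £464.37/mo: n = ⌈−ln(1 − rB₀/P)/ln(1+r)⌉ = 75 payments (last £302.53); total interest = total paid − £21,700.00 = £12,965.91.
At £474.37/mo: 72 payments (last £466.45); total interest £12,446.72.
Interest saved = £12,965.91 − £12,446.72 = £519.19.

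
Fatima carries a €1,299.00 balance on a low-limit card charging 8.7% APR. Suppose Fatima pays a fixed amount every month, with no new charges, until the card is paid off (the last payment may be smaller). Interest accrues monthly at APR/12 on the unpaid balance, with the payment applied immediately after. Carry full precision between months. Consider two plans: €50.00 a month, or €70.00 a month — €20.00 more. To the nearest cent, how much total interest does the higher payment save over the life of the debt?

Monthly rate r = 8.7%/12 = 0.725% = 0.00725.
At €50.00/mo: n = ⌈−ln(1 − rB₀/P)/ln(1+r)⌉ = 29 payments (last €44.49); total interest = total paid − €1,299.00 = €145.49.
At €70.00/mo: 21 payments (last €0.16); total interest €101.16.
Interest saved = €145.49 − €101.16 = €44.33.

€44.33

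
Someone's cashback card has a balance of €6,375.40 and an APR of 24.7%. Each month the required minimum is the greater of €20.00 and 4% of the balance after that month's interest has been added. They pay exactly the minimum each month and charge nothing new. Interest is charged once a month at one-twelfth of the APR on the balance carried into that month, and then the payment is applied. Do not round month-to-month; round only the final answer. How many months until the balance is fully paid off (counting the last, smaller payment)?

160 months

Monthly rate r = 24.7%/12 = 2.05833% = 0.0205833.
While 4% of the post-interest balance exceeds €20.00, each month B ← (B·(1+r))·(1 − 0.04), i.e. B shrinks by the factor (1+r)·0.96 = 0.97976.
This holds for months 1–126. Entering month 127 the balance is €484.83; 4% of the post-interest balance is now below €20.00, so the flat €20.00 minimum applies from here.
From month 127 a fixed €20.00 at rate r clears €484.83 in 34 more payments. Total: 126 + 34 = 160 months.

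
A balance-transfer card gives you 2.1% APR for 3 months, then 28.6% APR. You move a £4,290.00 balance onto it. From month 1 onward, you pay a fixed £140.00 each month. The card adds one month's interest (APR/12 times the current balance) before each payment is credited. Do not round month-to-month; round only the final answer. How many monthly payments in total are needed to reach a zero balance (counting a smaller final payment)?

50 months

Promo months 1–3 at r₀ = 2.1%/12 = 0.00175; months 4+ at r₁ = 28.6%/12 = 0.0238333.
After month 3: iterate B ← B·(1+r₀) − £140.00 for 3 months → £3,891.83.
Then at r₁ with £140.00/mo: n₂ = −ln(1 − r₁·B/P)/ln(1+r₁) ≈ 46.12 → 47 more payments.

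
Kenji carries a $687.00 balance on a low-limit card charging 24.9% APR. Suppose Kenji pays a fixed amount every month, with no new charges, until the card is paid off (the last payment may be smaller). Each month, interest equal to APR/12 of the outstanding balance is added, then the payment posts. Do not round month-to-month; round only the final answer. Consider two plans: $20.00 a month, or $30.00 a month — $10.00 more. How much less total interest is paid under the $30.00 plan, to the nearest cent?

Monthly rate r = 24.9%/12 = 2.075% = 0.02075.
At $20.00/mo: n = ⌈−ln(1 − rB₀/P)/ln(1+r)⌉ = 61 payments (last $14.83); total interest = total paid − $687.00 = $527.83.
At $30.00/mo: 32 payments (last $11.79); total interest $254.79.
Interest saved = $527.83 − $254.79 = $273.04.

$273.04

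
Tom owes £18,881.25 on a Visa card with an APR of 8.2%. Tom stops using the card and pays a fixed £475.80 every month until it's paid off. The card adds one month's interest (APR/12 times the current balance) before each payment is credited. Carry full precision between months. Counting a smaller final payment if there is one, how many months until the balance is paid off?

Monthly rate r = 8.2%/12 = 0.683333% = 0.00683333.
Recurrence: B ← B·(1+r) − £475.80.
Month 1: interest £129.02; balance after payment £18,534.47.
Month 2: interest £126.65; balance after payment £18,185.32.
Closed form: n = −ln(1 − rB₀/P)/ln(1+r) = −ln(0.72883)/ln(1.00683) ≈ 46.448, so the balance reaches zero during payment 47.

47 months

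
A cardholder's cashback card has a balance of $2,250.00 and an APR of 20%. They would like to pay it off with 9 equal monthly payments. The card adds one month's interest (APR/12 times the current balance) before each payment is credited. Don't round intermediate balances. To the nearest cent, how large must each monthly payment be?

Monthly rate r = 20%/12 = 1.66667% = 0.0166667.
Level-payment amortization: P = B₀·r / (1 − (1+r)^(−n)) = 2250.00·0.0166667 / (1 − 1.01667^(−9)).
Denominator 1 − (1+r)^(−9) = 0.138227287.
P = 37.5 / 0.138227287 ≈ 271.29.

$271.29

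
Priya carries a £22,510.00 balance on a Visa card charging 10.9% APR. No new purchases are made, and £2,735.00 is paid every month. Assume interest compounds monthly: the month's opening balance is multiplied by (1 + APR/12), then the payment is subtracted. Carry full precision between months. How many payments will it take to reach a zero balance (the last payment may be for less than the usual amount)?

Monthly rate r = 10.9%/12 = 0.908333% = 0.00908333.
Recurrence: B ← B·(1+r) − £2,735.00.
Month 1: interest £204.47; balance after payment £19,979.47.
Month 2: interest £181.48; balance after payment £17,425.95.
Closed form: n = −ln(1 − rB₀/P)/ln(1+r) = −ln(0.92524)/ln(1.00908) ≈ 8.593, so the balance reaches zero during payment 9.

9 payments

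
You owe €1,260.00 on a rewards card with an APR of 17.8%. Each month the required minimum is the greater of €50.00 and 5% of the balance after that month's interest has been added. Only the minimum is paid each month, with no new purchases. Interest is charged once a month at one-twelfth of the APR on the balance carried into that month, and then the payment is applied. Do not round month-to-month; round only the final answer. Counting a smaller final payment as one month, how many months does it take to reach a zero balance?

Monthly rate r = 17.8%/12 = 1.48333% = 0.0148333.
While 5% of the post-interest balance exceeds €50.00, each month B ← (B·(1+r))·(1 − 0.05), i.e. B shrinks by the factor (1+r)·0.95 = 0.96409.
This holds for months 1–7. Entering month 8 the balance is €975.44; 5% of the post-interest balance is now below €50.00, so the flat €50.00 minimum applies from here.
From month 8 a fixed €50.00 at rate r clears €975.44 in 24 more payments. Total: 7 + 24 = 31 months.

31 months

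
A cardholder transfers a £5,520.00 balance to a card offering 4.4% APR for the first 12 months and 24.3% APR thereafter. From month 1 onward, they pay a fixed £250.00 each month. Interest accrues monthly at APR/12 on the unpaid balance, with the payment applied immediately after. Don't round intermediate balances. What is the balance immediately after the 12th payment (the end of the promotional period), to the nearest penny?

£2,706.59

Promo months 1–12 at r₀ = 4.4%/12 = 0.00366667; months 13+ at r₁ = 24.3%/12 = 0.02025.
After month 12: iterate B ← B·(1+r₀) − £250.00 for 12 months → £2,706.59.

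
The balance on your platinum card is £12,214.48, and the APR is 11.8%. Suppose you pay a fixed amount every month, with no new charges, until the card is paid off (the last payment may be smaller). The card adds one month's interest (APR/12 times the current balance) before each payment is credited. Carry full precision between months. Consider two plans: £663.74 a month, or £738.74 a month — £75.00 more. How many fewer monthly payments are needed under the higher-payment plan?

Monthly rate r = 11.8%/12 = 0.983333% = 0.00983333.
At £663.74/mo: n = ⌈−ln(1 − rB₀/P)/ln(1+r)⌉ = 21 payments (last £266.26); total interest = total paid − £12,214.48 = £1,326.58.
At £738.74/mo: 19 payments (last £98.69); total interest £1,181.53.
Payments saved = 21 − 19 = 2.

2 fewer payments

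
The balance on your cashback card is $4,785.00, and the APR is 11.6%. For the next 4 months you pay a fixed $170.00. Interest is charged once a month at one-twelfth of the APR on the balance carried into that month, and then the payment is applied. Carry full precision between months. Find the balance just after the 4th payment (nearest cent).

$4,282.80

Monthly rate r = 11.6%/12 = 0.966667% = 0.00966667.
Each month: B ← B·(1+r) − $170.00.
Month 1: interest $46.26; balance after payment $4,661.26.
Month 2: interest $45.06; balance after payment $4,536.31.
Month 3: interest $43.85; balance after payment $4,410.16.
Month 4: interest $42.63; balance after payment $4,282.80.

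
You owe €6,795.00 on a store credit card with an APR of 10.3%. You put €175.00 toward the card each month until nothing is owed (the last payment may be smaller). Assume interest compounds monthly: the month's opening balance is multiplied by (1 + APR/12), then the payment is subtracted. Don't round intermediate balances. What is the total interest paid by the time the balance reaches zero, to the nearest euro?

Monthly rate r = 10.3%/12 = 0.858333% = 0.00858333.
Payoff takes n = ⌈−ln(1 − rB₀/P)/ln(1+r)⌉ = ⌈47.431⌉ = 48 payments; the last is €75.69.
Total paid = 47·€175.00 + €75.69 = €8,300.69.
Total interest = total paid − principal = €8,300.69 − €6,795.00 = €1,505.69.

€1,506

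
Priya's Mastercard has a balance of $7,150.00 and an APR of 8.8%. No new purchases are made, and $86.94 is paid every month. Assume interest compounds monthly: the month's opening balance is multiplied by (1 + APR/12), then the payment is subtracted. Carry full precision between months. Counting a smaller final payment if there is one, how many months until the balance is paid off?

127 payments

Monthly rate r = 8.8%/12 = 0.733333% = 0.00733333.
Recurrence: B ← B·(1+r) − $86.94.
Month 1: interest $52.43; balance after payment $7,115.49.
Month 2: interest $52.18; balance after payment $7,080.73.
Closed form: n = −ln(1 − rB₀/P)/ln(1+r) = −ln(0.3969)/ln(1.00733) ≈ 126.470, so the balance reaches zero during payment 127.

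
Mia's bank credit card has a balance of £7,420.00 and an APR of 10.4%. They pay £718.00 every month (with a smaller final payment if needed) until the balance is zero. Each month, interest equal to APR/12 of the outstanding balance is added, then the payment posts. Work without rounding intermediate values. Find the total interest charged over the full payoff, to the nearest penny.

Monthly rate r = 10.4%/12 = 0.866667% = 0.00866667.
Payoff takes n = ⌈−ln(1 − rB₀/P)/ln(1+r)⌉ = ⌈10.874⌉ = 11 payments; the last is £627.54.
Total paid = 10·£718.00 + £627.54 = £7,807.54.
Total interest = total paid − principal = £7,807.54 − £7,420.00 = £387.54.

£387.54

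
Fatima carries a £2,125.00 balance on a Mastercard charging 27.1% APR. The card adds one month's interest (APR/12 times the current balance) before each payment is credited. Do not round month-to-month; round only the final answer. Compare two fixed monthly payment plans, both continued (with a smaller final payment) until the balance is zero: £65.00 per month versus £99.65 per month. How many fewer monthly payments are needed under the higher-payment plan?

Monthly rate r = 27.1%/12 = 2.25833% = 0.0225833.
At £65.00/mo: n = ⌈−ln(1 − rB₀/P)/ln(1+r)⌉ = 61 payments (last £1.87); total interest = total paid − £2,125.00 = £1,776.87.
At £99.65/mo: 30 payments (last £41.95); total interest £806.80.
Payments saved = 61 − 30 = 31.

31 fewer payments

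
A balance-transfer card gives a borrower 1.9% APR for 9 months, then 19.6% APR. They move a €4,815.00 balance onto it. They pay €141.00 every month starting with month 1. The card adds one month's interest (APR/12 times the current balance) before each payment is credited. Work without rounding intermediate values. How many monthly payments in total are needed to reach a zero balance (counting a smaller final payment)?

43 payments

Promo months 1–9 at r₀ = 1.9%/12 = 0.00158333; months 10+ at r₁ = 19.6%/12 = 0.0163333.
After month 9: iterate B ← B·(1+r₀) − €141.00 for 9 months → €3,606.98.
Then at r₁ with €141.00/mo: n₂ = −ln(1 − r₁·B/P)/ln(1+r₁) ≈ 33.39 → 34 more payments.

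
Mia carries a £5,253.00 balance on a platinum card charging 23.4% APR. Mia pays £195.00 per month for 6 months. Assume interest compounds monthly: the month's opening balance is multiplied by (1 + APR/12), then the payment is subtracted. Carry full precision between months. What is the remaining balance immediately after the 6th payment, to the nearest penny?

£4,669.81

Monthly rate r = 23.4%/12 = 1.95% = 0.0195.
Each month: B ← B·(1+r) − £195.00.
Month 1: interest £102.43; balance after payment £5,160.43.
Month 2: interest £100.63; balance after payment £5,066.06.
Month 3: interest £98.79; balance after payment £4,969.85.
Month 4: interest £96.91; balance after payment £4,871.76.
Month 5: interest £95.00; balance after payment £4,771.76.
Month 6: interest £93.05; balance after payment £4,669.81.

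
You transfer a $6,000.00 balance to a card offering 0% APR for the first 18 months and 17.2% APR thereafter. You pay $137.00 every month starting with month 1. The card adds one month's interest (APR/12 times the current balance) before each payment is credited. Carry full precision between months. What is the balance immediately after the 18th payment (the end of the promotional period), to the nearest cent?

$3,534.00

Promo months 1–18 at r₀ = 0%/12 = 0; months 19+ at r₁ = 17.2%/12 = 0.0143333.
After month 18 (no interest yet): B = $6,000.00 − 18·$137.00 = $3,534.00.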